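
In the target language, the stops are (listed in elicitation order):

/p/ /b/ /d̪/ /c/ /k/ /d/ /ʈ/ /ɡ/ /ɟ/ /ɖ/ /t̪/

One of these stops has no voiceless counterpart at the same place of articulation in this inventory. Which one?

/d/

Bilabial: /p/ ~ /b/
Dental: /t̪/ ~ /d̪/
Retroflex: /ʈ/ ~ /ɖ/
Palatal: /c/ ~ /ɟ/
Velar: /k/ ~ /ɡ/
Alveolar: only /d/ (voiced); no voiceless partner.
So /d/ is the unpaired segment.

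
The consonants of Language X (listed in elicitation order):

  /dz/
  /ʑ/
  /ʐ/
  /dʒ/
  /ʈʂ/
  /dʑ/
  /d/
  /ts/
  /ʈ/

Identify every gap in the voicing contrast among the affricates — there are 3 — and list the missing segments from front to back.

/tʃ/, /ɖʐ/, /tɕ/

place of articulation  voiceless  voiced  
alveolar          ts        dz      
postalveolar      —         dʒ      
retroflex         ʈʂ        —       
alveolo-palatal   —         dʑ      
Gaps, from front to back: postalveolar lacks voiceless (/tʃ/); retroflex lacks voiced (/ɖʐ/); alveolo-palatal lacks voiceless (/tɕ/).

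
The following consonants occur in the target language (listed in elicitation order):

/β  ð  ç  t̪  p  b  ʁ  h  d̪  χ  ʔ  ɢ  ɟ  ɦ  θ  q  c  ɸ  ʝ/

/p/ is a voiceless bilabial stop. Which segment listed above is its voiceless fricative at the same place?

The voiceless fricative at the same place is a voiceless bilabial fricative — in this inventory, /ɸ/.

/ɸ/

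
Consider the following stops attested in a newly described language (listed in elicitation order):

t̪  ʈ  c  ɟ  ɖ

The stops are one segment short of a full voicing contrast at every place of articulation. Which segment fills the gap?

/d̪/

dental: voiceless /t̪/, voiced —.
retroflex: voiceless /ʈ/, voiced /ɖ/.
palatal: voiceless /c/, voiced /ɟ/.
The dental row has no voiced member, so the gap is the voiced dental stop /d̪/.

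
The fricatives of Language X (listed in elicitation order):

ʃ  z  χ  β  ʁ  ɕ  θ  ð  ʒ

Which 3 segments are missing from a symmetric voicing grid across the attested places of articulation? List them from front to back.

/ɸ/, /s/, /ʑ/

bilabial: voiceless —, voiced /β/.
dental: voiceless /θ/, voiced /ð/.
alveolar: voiceless —, voiced /z/.
postalveolar: voiceless /ʃ/, voiced /ʒ/.
alveolo-palatal: voiceless /ɕ/, voiced —.
uvular: voiceless /χ/, voiced /ʁ/.
Gaps, from front to back: bilabial lacks voiceless (/ɸ/); alveolar lacks voiceless (/s/); alveolo-palatal lacks voiced (/ʑ/).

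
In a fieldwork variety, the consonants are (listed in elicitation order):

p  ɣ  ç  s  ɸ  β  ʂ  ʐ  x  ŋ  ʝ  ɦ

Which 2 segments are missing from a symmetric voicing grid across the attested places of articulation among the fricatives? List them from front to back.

Voiceless: /ɸ/ (bilabial), /s/ (alveolar), /ʂ/ (retroflex), /ç/ (palatal), /x/ (velar).
Voiced: /β/ (bilabial), /ʐ/ (retroflex), /ʝ/ (palatal), /ɣ/ (velar), /ɦ/ (glottal).
Gaps, from front to back: alveolar lacks voiced (/z/); glottal lacks voiceless (/h/).

/z/, /h/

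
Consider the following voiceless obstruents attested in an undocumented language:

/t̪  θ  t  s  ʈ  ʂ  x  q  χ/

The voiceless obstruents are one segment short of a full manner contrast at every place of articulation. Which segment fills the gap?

/k/

Stop: /t̪/ (dental), /t/ (alveolar), /ʈ/ (retroflex), /q/ (uvular).
Fricative: /θ/ (dental), /s/ (alveolar), /ʂ/ (retroflex), /x/ (velar), /χ/ (uvular).
The velar row has no stop member, so the gap is the velar stop /k/.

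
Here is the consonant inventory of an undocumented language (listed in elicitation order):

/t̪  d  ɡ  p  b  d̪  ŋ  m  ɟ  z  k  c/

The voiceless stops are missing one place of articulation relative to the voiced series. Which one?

alveolar

Voiceless: /p/ (bilabial), /t̪/ (dental), /c/ (palatal), /k/ (velar).
Voiced: /b/ (bilabial), /d̪/ (dental), /d/ (alveolar), /ɟ/ (palatal), /ɡ/ (velar).
Every place of articulation has a voiceless member except alveolar, where /t/ would be expected.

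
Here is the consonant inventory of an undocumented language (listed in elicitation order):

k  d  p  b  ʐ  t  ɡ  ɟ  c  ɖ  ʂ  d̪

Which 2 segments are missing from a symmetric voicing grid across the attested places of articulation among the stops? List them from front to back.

/t̪/, /ʈ/

bilabial: voiceless /p/, voiced /b/.
dental: voiceless —, voiced /d̪/.
alveolar: voiceless /t/, voiced /d/.
retroflex: voiceless —, voiced /ɖ/.
palatal: voiceless /c/, voiced /ɟ/.
velar: voiceless /k/, voiced /ɡ/.
Gaps, from front to back: dental lacks voiceless (/t̪/); retroflex lacks voiceless (/ʈ/).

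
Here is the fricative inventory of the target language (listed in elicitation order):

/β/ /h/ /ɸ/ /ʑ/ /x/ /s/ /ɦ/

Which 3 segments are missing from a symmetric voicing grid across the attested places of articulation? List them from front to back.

bilabial: voiceless /ɸ/, voiced /β/.
alveolar: voiceless /s/, voiced —.
alveolo-palatal: voiceless —, voiced /ʑ/.
velar: voiceless /x/, voiced —.
glottal: voiceless /h/, voiced /ɦ/.
Gaps, from front to back: alveolar lacks voiced (/z/); alveolo-palatal lacks voiceless (/ɕ/); velar lacks voiced (/ɣ/).

/z/, /ɕ/, /ɣ/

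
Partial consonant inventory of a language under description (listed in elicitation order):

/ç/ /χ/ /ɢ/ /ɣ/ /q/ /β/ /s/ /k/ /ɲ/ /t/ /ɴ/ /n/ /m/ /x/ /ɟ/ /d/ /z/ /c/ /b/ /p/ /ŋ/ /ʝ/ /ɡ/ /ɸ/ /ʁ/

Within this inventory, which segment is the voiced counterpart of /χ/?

/χ/ is a voiceless uvular fricative.
The voiced counterpart is a voiced uvular fricative — in this inventory, /ʁ/.

/ʁ/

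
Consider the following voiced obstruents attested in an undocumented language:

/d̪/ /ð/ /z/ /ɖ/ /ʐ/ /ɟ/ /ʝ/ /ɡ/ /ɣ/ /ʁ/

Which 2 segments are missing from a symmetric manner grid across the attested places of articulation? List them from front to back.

Stop: /d̪/ (dental), /ɖ/ (retroflex), /ɟ/ (palatal), /ɡ/ (velar).
Fricative: /ð/ (dental), /z/ (alveolar), /ʐ/ (retroflex), /ʝ/ (palatal), /ɣ/ (velar), /ʁ/ (uvular).
Gaps, from front to back: alveolar lacks stop (/d/); uvular lacks stop (/ɢ/).

/d/, /ɢ/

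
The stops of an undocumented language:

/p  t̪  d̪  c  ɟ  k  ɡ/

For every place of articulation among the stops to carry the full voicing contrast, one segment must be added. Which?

/b/

place of articulation  voiceless  voiced  
bilabial          p         —       
dental            t̪        d̪      
palatal           c         ɟ       
velar             k         ɡ       
The bilabial row has no voiced member, so the gap is the voiced bilabial stop /b/.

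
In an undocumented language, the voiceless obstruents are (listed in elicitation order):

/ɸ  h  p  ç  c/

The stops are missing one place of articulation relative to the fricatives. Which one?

glottal

Stop: /p/ (bilabial), /c/ (palatal).
Fricative: /ɸ/ (bilabial), /ç/ (palatal), /h/ (glottal).
Every place of articulation has a stop member except glottal, where /ʔ/ would be expected.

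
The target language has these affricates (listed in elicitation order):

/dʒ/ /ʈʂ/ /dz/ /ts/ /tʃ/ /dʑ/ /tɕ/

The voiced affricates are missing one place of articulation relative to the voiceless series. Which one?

retroflex

Voiceless: /ts/ (alveolar), /tʃ/ (postalveolar), /ʈʂ/ (retroflex), /tɕ/ (alveolo-palatal).
Voiced: /dz/ (alveolar), /dʒ/ (postalveolar), /dʑ/ (alveolo-palatal).
Every place of articulation has a voiced member except retroflex, where /ɖʐ/ would be expected.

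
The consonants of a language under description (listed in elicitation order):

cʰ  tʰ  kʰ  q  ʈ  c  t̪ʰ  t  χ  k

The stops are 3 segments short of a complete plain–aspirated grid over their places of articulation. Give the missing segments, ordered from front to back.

/t̪/, /ʈʰ/, /qʰ/

dental: plain —, aspirated /t̪ʰ/.
alveolar: plain /t/, aspirated /tʰ/.
retroflex: plain /ʈ/, aspirated —.
palatal: plain /c/, aspirated /cʰ/.
velar: plain /k/, aspirated /kʰ/.
uvular: plain /q/, aspirated —.
Gaps, from front to back: dental lacks plain (/t̪/); retroflex lacks aspirated (/ʈʰ/); uvular lacks aspirated (/qʰ/).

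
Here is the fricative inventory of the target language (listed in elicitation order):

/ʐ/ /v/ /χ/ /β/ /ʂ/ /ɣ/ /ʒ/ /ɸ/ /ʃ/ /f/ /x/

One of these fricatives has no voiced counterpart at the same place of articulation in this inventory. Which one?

/χ/

Bilabial: /ɸ/ ~ /β/
Labiodental: /f/ ~ /v/
Postalveolar: /ʃ/ ~ /ʒ/
Retroflex: /ʂ/ ~ /ʐ/
Velar: /x/ ~ /ɣ/
Uvular: only /χ/ (voiceless); no voiced partner.
So /χ/ is the unpaired segment.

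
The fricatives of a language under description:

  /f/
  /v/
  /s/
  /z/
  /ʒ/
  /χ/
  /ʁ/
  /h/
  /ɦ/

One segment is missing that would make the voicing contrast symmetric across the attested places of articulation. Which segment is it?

labiodental: voiceless /f/, voiced /v/.
alveolar: voiceless /s/, voiced /z/.
postalveolar: voiceless —, voiced /ʒ/.
uvular: voiceless /χ/, voiced /ʁ/.
glottal: voiceless /h/, voiced /ɦ/.
The postalveolar row has no voiceless member, so the gap is the voiceless postalveolar fricative /ʃ/.

/ʃ/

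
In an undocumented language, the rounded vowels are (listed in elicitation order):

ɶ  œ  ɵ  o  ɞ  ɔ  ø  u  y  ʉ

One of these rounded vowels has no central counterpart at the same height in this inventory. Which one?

High: /y/ ~ /ʉ/ ~ /u/
High-mid: /ø/ ~ /ɵ/ ~ /o/
Low-mid: /œ/ ~ /ɞ/ ~ /ɔ/
Low: only /ɶ/ (front); no central partner.
So /ɶ/ is the unpaired segment.

/ɶ/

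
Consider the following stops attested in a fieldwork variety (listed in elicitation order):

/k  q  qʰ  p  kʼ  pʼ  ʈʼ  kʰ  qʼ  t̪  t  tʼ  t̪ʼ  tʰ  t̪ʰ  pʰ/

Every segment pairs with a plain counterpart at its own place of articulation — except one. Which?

Bilabial: /p/ ~ /pʰ/ ~ /pʼ/
Dental: /t̪/ ~ /t̪ʰ/ ~ /t̪ʼ/
Alveolar: /t/ ~ /tʰ/ ~ /tʼ/
Velar: /k/ ~ /kʰ/ ~ /kʼ/
Uvular: /q/ ~ /qʰ/ ~ /qʼ/
Retroflex: only /ʈʼ/ (ejective); no plain partner.
So /ʈʼ/ is the unpaired segment.

/ʈʼ/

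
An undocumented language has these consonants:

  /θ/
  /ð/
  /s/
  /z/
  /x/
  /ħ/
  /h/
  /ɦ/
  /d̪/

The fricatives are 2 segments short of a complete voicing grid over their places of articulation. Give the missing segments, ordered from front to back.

/ɣ/, /ʕ/

dental: voiceless /θ/, voiced /ð/.
alveolar: voiceless /s/, voiced /z/.
velar: voiceless /x/, voiced —.
pharyngeal: voiceless /ħ/, voiced —.
glottal: voiceless /h/, voiced /ɦ/.
Gaps, from front to back: velar lacks voiced (/ɣ/); pharyngeal lacks voiced (/ʕ/).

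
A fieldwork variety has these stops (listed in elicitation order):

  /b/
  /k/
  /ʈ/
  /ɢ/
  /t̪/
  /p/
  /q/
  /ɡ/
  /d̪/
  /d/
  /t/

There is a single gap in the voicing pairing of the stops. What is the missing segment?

Voiceless: /p/ (bilabial), /t̪/ (dental), /t/ (alveolar), /ʈ/ (retroflex), /k/ (velar), /q/ (uvular).
Voiced: /b/ (bilabial), /d̪/ (dental), /d/ (alveolar), /ɡ/ (velar), /ɢ/ (uvular).
The retroflex row has no voiced member, so the gap is the voiced retroflex stop /ɖ/.

/ɖ/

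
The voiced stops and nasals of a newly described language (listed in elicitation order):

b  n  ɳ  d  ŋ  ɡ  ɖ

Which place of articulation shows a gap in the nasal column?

Oral stop: /b/ (bilabial), /d/ (alveolar), /ɖ/ (retroflex), /ɡ/ (velar).
Nasal: /n/ (alveolar), /ɳ/ (retroflex), /ŋ/ (velar).
Every place of articulation has a nasal member except bilabial, where /m/ would be expected.

bilabial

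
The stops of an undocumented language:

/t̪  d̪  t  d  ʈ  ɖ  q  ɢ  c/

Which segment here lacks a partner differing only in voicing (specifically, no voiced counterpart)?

/c/

Dental: /t̪/ ~ /d̪/
Alveolar: /t/ ~ /d/
Retroflex: /ʈ/ ~ /ɖ/
Uvular: /q/ ~ /ɢ/
Palatal: only /c/ (voiceless); no voiced partner.
So /c/ is the unpaired segment.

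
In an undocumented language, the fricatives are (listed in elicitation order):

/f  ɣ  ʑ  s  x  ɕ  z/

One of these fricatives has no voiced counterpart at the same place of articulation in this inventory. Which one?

/f/

Alveolar: /s/ ~ /z/
Alveolo-palatal: /ɕ/ ~ /ʑ/
Velar: /x/ ~ /ɣ/
Labiodental: only /f/ (voiceless); no voiced partner.
So /f/ is the unpaired segment.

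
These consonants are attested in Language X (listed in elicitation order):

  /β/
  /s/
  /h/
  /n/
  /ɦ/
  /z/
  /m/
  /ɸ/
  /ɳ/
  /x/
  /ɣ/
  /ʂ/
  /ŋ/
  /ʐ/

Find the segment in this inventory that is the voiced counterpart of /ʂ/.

/ʐ/

/ʂ/ is a voiceless retroflex fricative.
The voiced counterpart is a voiced retroflex fricative — in this inventory, /ʐ/.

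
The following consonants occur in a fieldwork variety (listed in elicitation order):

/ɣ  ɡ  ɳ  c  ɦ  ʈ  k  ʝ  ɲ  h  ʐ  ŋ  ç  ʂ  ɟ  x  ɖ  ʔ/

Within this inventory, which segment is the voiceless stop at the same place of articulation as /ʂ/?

/ʂ/ is a voiceless retroflex fricative.
The voiceless stop at the same place is a voiceless retroflex stop — in this inventory, /ʈ/.

/ʈ/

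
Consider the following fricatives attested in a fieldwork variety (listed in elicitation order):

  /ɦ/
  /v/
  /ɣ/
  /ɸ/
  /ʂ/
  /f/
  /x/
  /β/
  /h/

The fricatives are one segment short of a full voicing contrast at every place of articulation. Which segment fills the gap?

/ʐ/

bilabial: voiceless /ɸ/, voiced /β/.
labiodental: voiceless /f/, voiced /v/.
retroflex: voiceless /ʂ/, voiced —.
velar: voiceless /x/, voiced /ɣ/.
glottal: voiceless /h/, voiced /ɦ/.
The retroflex row has no voiced member, so the gap is the voiced retroflex fricative /ʐ/.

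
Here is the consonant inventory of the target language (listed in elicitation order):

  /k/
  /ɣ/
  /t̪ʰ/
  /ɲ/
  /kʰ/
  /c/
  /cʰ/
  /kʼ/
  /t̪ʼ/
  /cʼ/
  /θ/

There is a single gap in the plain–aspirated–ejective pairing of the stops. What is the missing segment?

/t̪/

place of articulation  plain     aspirated  ejective
dental            —         t̪ʰ       t̪ʼ     
palatal           c         cʰ        cʼ      
velar             k         kʰ        kʼ      
The dental row has no plain member, so the gap is the plain dental stop /t̪/.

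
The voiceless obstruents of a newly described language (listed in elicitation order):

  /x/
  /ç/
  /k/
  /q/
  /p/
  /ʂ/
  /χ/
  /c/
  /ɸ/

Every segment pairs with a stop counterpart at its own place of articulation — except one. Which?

/ʂ/

Bilabial: /p/ ~ /ɸ/
Palatal: /c/ ~ /ç/
Velar: /k/ ~ /x/
Uvular: /q/ ~ /χ/
Retroflex: only /ʂ/ (fricative); no stop partner.
So /ʂ/ is the unpaired segment.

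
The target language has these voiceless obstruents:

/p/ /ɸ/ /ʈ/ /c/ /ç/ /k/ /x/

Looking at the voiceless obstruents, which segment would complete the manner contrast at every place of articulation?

/ʂ/

Stop: /p/ (bilabial), /ʈ/ (retroflex), /c/ (palatal), /k/ (velar).
Fricative: /ɸ/ (bilabial), /ç/ (palatal), /x/ (velar).
The retroflex row has no fricative member, so the gap is the retroflex fricative /ʂ/.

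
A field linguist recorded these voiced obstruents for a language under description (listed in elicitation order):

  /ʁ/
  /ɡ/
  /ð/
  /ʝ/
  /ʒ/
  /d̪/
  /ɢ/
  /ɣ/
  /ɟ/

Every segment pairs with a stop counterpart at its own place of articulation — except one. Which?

/ʒ/

Dental: /d̪/ ~ /ð/
Palatal: /ɟ/ ~ /ʝ/
Velar: /ɡ/ ~ /ɣ/
Uvular: /ɢ/ ~ /ʁ/
Postalveolar: only /ʒ/ (fricative); no stop partner.
So /ʒ/ is the unpaired segment.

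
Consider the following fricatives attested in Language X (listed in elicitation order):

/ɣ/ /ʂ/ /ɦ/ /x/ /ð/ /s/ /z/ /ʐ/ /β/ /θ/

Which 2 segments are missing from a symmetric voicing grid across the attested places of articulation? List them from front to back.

bilabial: voiceless —, voiced /β/.
dental: voiceless /θ/, voiced /ð/.
alveolar: voiceless /s/, voiced /z/.
retroflex: voiceless /ʂ/, voiced /ʐ/.
velar: voiceless /x/, voiced /ɣ/.
glottal: voiceless —, voiced /ɦ/.
Gaps, from front to back: bilabial lacks voiceless (/ɸ/); glottal lacks voiceless (/h/).

/ɸ/, /h/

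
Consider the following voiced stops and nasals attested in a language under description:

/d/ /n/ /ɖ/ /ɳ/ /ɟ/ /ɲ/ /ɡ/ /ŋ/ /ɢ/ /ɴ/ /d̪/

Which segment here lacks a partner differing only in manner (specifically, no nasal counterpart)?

/d̪/

Alveolar: /d/ ~ /n/
Retroflex: /ɖ/ ~ /ɳ/
Palatal: /ɟ/ ~ /ɲ/
Velar: /ɡ/ ~ /ŋ/
Uvular: /ɢ/ ~ /ɴ/
Dental: only /d̪/ (oral stop); no nasal partner.
So /d̪/ is the unpaired segment.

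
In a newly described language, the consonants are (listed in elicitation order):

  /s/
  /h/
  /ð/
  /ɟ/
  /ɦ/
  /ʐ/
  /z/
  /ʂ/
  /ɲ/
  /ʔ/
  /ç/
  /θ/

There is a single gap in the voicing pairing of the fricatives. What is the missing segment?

dental: voiceless /θ/, voiced /ð/.
alveolar: voiceless /s/, voiced /z/.
retroflex: voiceless /ʂ/, voiced /ʐ/.
palatal: voiceless /ç/, voiced —.
glottal: voiceless /h/, voiced /ɦ/.
The palatal row has no voiced member, so the gap is the voiced palatal fricative /ʝ/.

/ʝ/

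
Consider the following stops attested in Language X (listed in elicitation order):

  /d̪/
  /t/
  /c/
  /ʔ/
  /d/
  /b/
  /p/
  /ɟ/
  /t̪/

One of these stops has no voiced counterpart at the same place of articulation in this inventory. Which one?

Bilabial: /p/ ~ /b/
Dental: /t̪/ ~ /d̪/
Alveolar: /t/ ~ /d/
Palatal: /c/ ~ /ɟ/
Glottal: only /ʔ/ (voiceless); no voiced partner.
So /ʔ/ is the unpaired segment.

/ʔ/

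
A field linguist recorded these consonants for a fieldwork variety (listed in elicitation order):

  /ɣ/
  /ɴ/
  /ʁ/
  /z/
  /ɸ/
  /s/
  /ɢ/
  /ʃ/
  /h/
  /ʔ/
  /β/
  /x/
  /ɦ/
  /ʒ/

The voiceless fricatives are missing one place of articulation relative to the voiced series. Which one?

uvular

Voiceless: /ɸ/ (bilabial), /s/ (alveolar), /ʃ/ (postalveolar), /x/ (velar), /h/ (glottal).
Voiced: /β/ (bilabial), /z/ (alveolar), /ʒ/ (postalveolar), /ɣ/ (velar), /ʁ/ (uvular), /ɦ/ (glottal).
Every place of articulation has a voiceless member except uvular, where /χ/ would be expected.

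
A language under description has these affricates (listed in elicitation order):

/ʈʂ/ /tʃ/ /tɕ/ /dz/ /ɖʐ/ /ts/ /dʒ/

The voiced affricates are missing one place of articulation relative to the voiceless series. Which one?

alveolar: voiceless /ts/, voiced /dz/.
postalveolar: voiceless /tʃ/, voiced /dʒ/.
retroflex: voiceless /ʈʂ/, voiced /ɖʐ/.
alveolo-palatal: voiceless /tɕ/, voiced —.
Every place of articulation has a voiced member except alveolo-palatal, where /dʑ/ would be expected.

alveolo-palatal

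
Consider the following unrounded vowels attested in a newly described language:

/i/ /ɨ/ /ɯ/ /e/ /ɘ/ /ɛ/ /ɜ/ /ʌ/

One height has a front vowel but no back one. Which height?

high: front /i/, central /ɨ/, back /ɯ/.
high-mid: front /e/, central /ɘ/, back —.
low-mid: front /ɛ/, central /ɜ/, back /ʌ/.
Every height has a back member except high-mid, where /ɤ/ would be expected.

high-mid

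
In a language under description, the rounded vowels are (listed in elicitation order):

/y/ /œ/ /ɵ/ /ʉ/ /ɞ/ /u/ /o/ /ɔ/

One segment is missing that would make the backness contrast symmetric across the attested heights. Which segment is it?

/ø/

Front: /y/ (high), /œ/ (low-mid).
Central: /ʉ/ (high), /ɵ/ (high-mid), /ɞ/ (low-mid).
Back: /u/ (high), /o/ (high-mid), /ɔ/ (low-mid).
The high-mid row has no front member, so the gap is the high-mid front rounded vowel /ø/.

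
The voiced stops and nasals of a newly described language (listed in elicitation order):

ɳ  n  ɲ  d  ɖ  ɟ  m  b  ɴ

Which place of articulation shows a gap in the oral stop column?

place of articulation  oral stop  nasal   
bilabial          b         m       
alveolar          d         n       
retroflex         ɖ         ɳ       
palatal           ɟ         ɲ       
uvular            —         ɴ       
Every place of articulation has an oral stop member except uvular, where /ɢ/ would be expected.

uvular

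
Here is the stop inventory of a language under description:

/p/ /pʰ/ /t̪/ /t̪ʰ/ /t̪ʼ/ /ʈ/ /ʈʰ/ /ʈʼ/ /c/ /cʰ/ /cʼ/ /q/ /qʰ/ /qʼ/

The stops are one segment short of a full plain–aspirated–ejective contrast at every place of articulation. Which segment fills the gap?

/pʼ/

Plain: /p/ (bilabial), /t̪/ (dental), /ʈ/ (retroflex), /c/ (palatal), /q/ (uvular).
Aspirated: /pʰ/ (bilabial), /t̪ʰ/ (dental), /ʈʰ/ (retroflex), /cʰ/ (palatal), /qʰ/ (uvular).
Ejective: /t̪ʼ/ (dental), /ʈʼ/ (retroflex), /cʼ/ (palatal), /qʼ/ (uvular).
The bilabial row has no ejective member, so the gap is the ejective bilabial stop /pʼ/.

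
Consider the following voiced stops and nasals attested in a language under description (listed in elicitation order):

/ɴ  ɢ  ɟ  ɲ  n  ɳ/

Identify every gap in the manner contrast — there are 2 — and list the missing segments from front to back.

/d/, /ɖ/

alveolar: oral stop —, nasal /n/.
retroflex: oral stop —, nasal /ɳ/.
palatal: oral stop /ɟ/, nasal /ɲ/.
uvular: oral stop /ɢ/, nasal /ɴ/.
Gaps, from front to back: alveolar lacks oral stop (/d/); retroflex lacks oral stop (/ɖ/).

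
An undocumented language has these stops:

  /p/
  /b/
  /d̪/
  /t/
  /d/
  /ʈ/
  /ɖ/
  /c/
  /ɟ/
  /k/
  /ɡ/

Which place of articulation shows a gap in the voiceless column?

Voiceless: /p/ (bilabial), /t/ (alveolar), /ʈ/ (retroflex), /c/ (palatal), /k/ (velar).
Voiced: /b/ (bilabial), /d̪/ (dental), /d/ (alveolar), /ɖ/ (retroflex), /ɟ/ (palatal), /ɡ/ (velar).
Every place of articulation has a voiceless member except dental, where /t̪/ would be expected.

dental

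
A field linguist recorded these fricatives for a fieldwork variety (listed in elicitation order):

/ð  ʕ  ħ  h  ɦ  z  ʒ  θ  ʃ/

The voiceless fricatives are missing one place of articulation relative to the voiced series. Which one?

dental: voiceless /θ/, voiced /ð/.
alveolar: voiceless —, voiced /z/.
postalveolar: voiceless /ʃ/, voiced /ʒ/.
pharyngeal: voiceless /ħ/, voiced /ʕ/.
glottal: voiceless /h/, voiced /ɦ/.
Every place of articulation has a voiceless member except alveolar, where /s/ would be expected.

alveolar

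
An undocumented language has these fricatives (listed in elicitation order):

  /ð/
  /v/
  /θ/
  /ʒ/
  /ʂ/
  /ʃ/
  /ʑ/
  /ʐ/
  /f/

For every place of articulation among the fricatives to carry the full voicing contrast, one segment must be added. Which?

/ɕ/

Voiceless: /f/ (labiodental), /θ/ (dental), /ʃ/ (postalveolar), /ʂ/ (retroflex).
Voiced: /v/ (labiodental), /ð/ (dental), /ʒ/ (postalveolar), /ʐ/ (retroflex), /ʑ/ (alveolo-palatal).
The alveolo-palatal row has no voiceless member, so the gap is the voiceless alveolo-palatal fricative /ɕ/.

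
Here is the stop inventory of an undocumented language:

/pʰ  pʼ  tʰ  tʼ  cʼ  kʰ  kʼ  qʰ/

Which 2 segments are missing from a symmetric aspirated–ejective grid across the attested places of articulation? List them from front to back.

/cʰ/, /qʼ/

bilabial: aspirated /pʰ/, ejective /pʼ/.
alveolar: aspirated /tʰ/, ejective /tʼ/.
palatal: aspirated —, ejective /cʼ/.
velar: aspirated /kʰ/, ejective /kʼ/.
uvular: aspirated /qʰ/, ejective —.
Gaps, from front to back: palatal lacks aspirated (/cʰ/); uvular lacks ejective (/qʼ/).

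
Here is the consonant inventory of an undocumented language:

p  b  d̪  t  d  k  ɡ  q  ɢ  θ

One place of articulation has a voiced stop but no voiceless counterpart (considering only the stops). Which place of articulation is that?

dental

place of articulation  voiceless  voiced  
bilabial          p         b       
dental            —         d̪      
alveolar          t         d       
velar             k         ɡ       
uvular            q         ɢ       
Every place of articulation has a voiceless member except dental, where /t̪/ would be expected.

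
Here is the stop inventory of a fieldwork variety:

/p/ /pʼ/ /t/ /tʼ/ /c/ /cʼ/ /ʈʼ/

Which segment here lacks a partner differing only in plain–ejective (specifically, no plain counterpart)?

Bilabial: /p/ ~ /pʼ/
Alveolar: /t/ ~ /tʼ/
Palatal: /c/ ~ /cʼ/
Retroflex: only /ʈʼ/ (ejective); no plain partner.
So /ʈʼ/ is the unpaired segment.

/ʈʼ/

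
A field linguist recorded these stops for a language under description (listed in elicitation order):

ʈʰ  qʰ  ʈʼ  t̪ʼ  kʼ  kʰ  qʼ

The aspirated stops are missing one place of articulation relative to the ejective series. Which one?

Aspirated: /ʈʰ/ (retroflex), /kʰ/ (velar), /qʰ/ (uvular).
Ejective: /t̪ʼ/ (dental), /ʈʼ/ (retroflex), /kʼ/ (velar), /qʼ/ (uvular).
Every place of articulation has an aspirated member except dental, where /t̪ʰ/ would be expected.

dental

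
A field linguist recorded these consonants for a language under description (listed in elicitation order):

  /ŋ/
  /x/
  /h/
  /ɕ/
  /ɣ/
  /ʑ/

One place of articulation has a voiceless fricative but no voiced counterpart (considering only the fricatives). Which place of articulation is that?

alveolo-palatal: voiceless /ɕ/, voiced /ʑ/.
velar: voiceless /x/, voiced /ɣ/.
glottal: voiceless /h/, voiced —.
Every place of articulation has a voiced member except glottal, where /ɦ/ would be expected.

glottal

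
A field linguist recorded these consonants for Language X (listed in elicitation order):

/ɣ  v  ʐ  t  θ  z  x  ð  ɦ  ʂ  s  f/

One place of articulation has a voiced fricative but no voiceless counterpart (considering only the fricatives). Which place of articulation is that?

glottal

labiodental: voiceless /f/, voiced /v/.
dental: voiceless /θ/, voiced /ð/.
alveolar: voiceless /s/, voiced /z/.
retroflex: voiceless /ʂ/, voiced /ʐ/.
velar: voiceless /x/, voiced /ɣ/.
glottal: voiceless —, voiced /ɦ/.
Every place of articulation has a voiceless member except glottal, where /h/ would be expected.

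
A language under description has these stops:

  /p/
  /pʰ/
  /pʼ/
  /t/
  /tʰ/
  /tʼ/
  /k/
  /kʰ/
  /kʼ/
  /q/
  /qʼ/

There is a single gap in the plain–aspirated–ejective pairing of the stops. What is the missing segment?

/qʰ/

bilabial: plain /p/, aspirated /pʰ/, ejective /pʼ/.
alveolar: plain /t/, aspirated /tʰ/, ejective /tʼ/.
velar: plain /k/, aspirated /kʰ/, ejective /kʼ/.
uvular: plain /q/, aspirated —, ejective /qʼ/.
The uvular row has no aspirated member, so the gap is the aspirated uvular stop /qʰ/.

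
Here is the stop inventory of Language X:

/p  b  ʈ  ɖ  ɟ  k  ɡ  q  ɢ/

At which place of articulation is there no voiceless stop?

palatal

place of articulation  voiceless  voiced  
bilabial          p         b       
retroflex         ʈ         ɖ       
palatal           —         ɟ       
velar             k         ɡ       
uvular            q         ɢ       
Every place of articulation has a voiceless member except palatal, where /c/ would be expected.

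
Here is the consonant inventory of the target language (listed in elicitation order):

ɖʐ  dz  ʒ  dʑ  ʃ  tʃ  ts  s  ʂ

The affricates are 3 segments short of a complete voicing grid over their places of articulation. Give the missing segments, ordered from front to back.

/dʒ/, /ʈʂ/, /tɕ/

alveolar: voiceless /ts/, voiced /dz/.
postalveolar: voiceless /tʃ/, voiced —.
retroflex: voiceless —, voiced /ɖʐ/.
alveolo-palatal: voiceless —, voiced /dʑ/.
Gaps, from front to back: postalveolar lacks voiced (/dʒ/); retroflex lacks voiceless (/ʈʂ/); alveolo-palatal lacks voiceless (/tɕ/).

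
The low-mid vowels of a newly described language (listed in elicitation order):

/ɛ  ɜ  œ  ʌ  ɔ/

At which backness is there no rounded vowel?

Unrounded: /ɛ/ (front), /ɜ/ (central), /ʌ/ (back).
Rounded: /œ/ (front), /ɔ/ (back).
Every backness has a rounded member except central, where /ɞ/ would be expected.

central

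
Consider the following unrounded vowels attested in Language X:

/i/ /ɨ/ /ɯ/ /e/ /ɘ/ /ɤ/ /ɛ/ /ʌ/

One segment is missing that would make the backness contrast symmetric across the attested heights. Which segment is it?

height            front     central   back    
high              i         ɨ         ɯ       
high-mid          e         ɘ         ɤ       
low-mid           ɛ         —         ʌ       
The low-mid row has no central member, so the gap is the low-mid central unrounded vowel /ɜ/.

/ɜ/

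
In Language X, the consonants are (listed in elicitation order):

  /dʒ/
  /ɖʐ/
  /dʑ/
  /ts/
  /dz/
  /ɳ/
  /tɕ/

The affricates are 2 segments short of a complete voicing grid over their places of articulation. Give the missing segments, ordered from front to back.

alveolar: voiceless /ts/, voiced /dz/.
postalveolar: voiceless —, voiced /dʒ/.
retroflex: voiceless —, voiced /ɖʐ/.
alveolo-palatal: voiceless /tɕ/, voiced /dʑ/.
Gaps, from front to back: postalveolar lacks voiceless (/tʃ/); retroflex lacks voiceless (/ʈʂ/).

/tʃ/, /ʈʂ/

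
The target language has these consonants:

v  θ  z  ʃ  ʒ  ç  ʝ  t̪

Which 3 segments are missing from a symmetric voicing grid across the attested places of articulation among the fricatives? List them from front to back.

/f/, /ð/, /s/

labiodental: voiceless —, voiced /v/.
dental: voiceless /θ/, voiced —.
alveolar: voiceless —, voiced /z/.
postalveolar: voiceless /ʃ/, voiced /ʒ/.
palatal: voiceless /ç/, voiced /ʝ/.
Gaps, from front to back: labiodental lacks voiceless (/f/); dental lacks voiced (/ð/); alveolar lacks voiceless (/s/).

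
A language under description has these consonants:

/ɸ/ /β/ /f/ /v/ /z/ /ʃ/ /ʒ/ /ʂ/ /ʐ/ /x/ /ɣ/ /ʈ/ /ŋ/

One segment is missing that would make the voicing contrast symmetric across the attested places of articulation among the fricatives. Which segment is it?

Voiceless: /ɸ/ (bilabial), /f/ (labiodental), /ʃ/ (postalveolar), /ʂ/ (retroflex), /x/ (velar).
Voiced: /β/ (bilabial), /v/ (labiodental), /z/ (alveolar), /ʒ/ (postalveolar), /ʐ/ (retroflex), /ɣ/ (velar).
The alveolar row has no voiceless member, so the gap is the voiceless alveolar fricative /s/.

/s/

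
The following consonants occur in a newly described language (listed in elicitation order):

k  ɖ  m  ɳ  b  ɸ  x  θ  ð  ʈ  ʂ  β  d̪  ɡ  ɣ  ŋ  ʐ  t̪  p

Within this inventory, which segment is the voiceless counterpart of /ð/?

/ð/ is a voiced dental fricative.
The voiceless counterpart is a voiceless dental fricative — in this inventory, /θ/.

/θ/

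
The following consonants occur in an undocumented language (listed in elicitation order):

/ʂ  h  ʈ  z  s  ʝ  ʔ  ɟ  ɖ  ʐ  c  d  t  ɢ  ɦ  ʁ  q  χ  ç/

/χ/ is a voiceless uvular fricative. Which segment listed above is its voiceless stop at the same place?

/q/

The voiceless stop at the same place is a voiceless uvular stop — in this inventory, /q/.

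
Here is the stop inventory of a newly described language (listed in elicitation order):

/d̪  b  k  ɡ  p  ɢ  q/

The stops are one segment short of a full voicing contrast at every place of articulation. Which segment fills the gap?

Voiceless: /p/ (bilabial), /k/ (velar), /q/ (uvular).
Voiced: /b/ (bilabial), /d̪/ (dental), /ɡ/ (velar), /ɢ/ (uvular).
The dental row has no voiceless member, so the gap is the voiceless dental stop /t̪/.

/t̪/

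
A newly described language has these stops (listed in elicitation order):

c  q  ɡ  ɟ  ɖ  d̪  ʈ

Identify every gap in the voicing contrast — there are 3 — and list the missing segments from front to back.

/t̪/, /k/, /ɢ/

Voiceless: /ʈ/ (retroflex), /c/ (palatal), /q/ (uvular).
Voiced: /d̪/ (dental), /ɖ/ (retroflex), /ɟ/ (palatal), /ɡ/ (velar).
Gaps, from front to back: dental lacks voiceless (/t̪/); velar lacks voiceless (/k/); uvular lacks voiced (/ɢ/).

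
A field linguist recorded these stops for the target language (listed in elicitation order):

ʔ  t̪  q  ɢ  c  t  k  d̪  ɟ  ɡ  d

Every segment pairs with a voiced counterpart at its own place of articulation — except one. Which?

Dental: /t̪/ ~ /d̪/
Alveolar: /t/ ~ /d/
Palatal: /c/ ~ /ɟ/
Velar: /k/ ~ /ɡ/
Uvular: /q/ ~ /ɢ/
Glottal: only /ʔ/ (voiceless); no voiced partner.
So /ʔ/ is the unpaired segment.

/ʔ/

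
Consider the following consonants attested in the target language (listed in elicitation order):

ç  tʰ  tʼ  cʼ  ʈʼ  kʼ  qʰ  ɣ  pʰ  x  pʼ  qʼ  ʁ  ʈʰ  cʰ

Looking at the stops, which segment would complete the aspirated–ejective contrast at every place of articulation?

/kʰ/

Aspirated: /pʰ/ (bilabial), /tʰ/ (alveolar), /ʈʰ/ (retroflex), /cʰ/ (palatal), /qʰ/ (uvular).
Ejective: /pʼ/ (bilabial), /tʼ/ (alveolar), /ʈʼ/ (retroflex), /cʼ/ (palatal), /kʼ/ (velar), /qʼ/ (uvular).
The velar row has no aspirated member, so the gap is the aspirated velar stop /kʰ/.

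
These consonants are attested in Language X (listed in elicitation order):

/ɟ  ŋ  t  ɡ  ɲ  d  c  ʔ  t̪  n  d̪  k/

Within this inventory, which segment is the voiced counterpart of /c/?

/c/ is a voiceless palatal stop.
The voiced counterpart is a voiced palatal stop — in this inventory, /ɟ/.

/ɟ/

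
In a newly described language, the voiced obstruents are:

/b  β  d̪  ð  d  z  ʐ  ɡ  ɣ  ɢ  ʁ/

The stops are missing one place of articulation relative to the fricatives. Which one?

Stop: /b/ (bilabial), /d̪/ (dental), /d/ (alveolar), /ɡ/ (velar), /ɢ/ (uvular).
Fricative: /β/ (bilabial), /ð/ (dental), /z/ (alveolar), /ʐ/ (retroflex), /ɣ/ (velar), /ʁ/ (uvular).
Every place of articulation has a stop member except retroflex, where /ɖ/ would be expected.

retroflex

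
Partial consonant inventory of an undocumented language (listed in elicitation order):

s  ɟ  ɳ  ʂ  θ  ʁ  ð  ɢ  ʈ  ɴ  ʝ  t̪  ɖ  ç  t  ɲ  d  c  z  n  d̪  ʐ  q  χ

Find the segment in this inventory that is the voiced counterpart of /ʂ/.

/ʂ/ is a voiceless retroflex fricative.
The voiced counterpart is a voiced retroflex fricative — in this inventory, /ʐ/.

/ʐ/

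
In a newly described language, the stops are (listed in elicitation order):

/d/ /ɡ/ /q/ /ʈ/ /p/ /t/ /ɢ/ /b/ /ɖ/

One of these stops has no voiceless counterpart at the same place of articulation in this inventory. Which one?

/ɡ/

Bilabial: /p/ ~ /b/
Alveolar: /t/ ~ /d/
Retroflex: /ʈ/ ~ /ɖ/
Uvular: /q/ ~ /ɢ/
Velar: only /ɡ/ (voiced); no voiceless partner.
So /ɡ/ is the unpaired segment.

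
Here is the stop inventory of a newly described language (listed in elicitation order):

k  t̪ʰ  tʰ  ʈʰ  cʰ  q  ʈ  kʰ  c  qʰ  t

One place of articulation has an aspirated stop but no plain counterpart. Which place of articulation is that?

place of articulation  plain     aspirated
dental            —         t̪ʰ     
alveolar          t         tʰ      
retroflex         ʈ         ʈʰ      
palatal           c         cʰ      
velar             k         kʰ      
uvular            q         qʰ      
Every place of articulation has a plain member except dental, where /t̪/ would be expected.

dental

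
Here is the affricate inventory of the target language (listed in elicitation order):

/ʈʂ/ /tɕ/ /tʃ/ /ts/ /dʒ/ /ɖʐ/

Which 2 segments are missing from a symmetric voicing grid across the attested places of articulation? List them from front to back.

/dz/, /dʑ/

Voiceless: /ts/ (alveolar), /tʃ/ (postalveolar), /ʈʂ/ (retroflex), /tɕ/ (alveolo-palatal).
Voiced: /dʒ/ (postalveolar), /ɖʐ/ (retroflex).
Gaps, from front to back: alveolar lacks voiced (/dz/); alveolo-palatal lacks voiced (/dʑ/).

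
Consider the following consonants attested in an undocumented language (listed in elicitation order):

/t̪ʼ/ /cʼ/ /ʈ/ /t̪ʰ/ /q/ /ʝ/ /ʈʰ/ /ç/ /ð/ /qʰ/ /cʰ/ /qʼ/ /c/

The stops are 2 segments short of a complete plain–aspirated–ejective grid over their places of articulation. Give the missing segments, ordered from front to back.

place of articulation  plain     aspirated  ejective
dental            —         t̪ʰ       t̪ʼ     
retroflex         ʈ         ʈʰ        —       
palatal           c         cʰ        cʼ      
uvular            q         qʰ        qʼ      
Gaps, from front to back: dental lacks plain (/t̪/); retroflex lacks ejective (/ʈʼ/).

/t̪/, /ʈʼ/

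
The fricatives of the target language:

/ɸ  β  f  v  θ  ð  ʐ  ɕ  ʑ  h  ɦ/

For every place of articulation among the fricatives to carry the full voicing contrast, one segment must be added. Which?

/ʂ/

bilabial: voiceless /ɸ/, voiced /β/.
labiodental: voiceless /f/, voiced /v/.
dental: voiceless /θ/, voiced /ð/.
retroflex: voiceless —, voiced /ʐ/.
alveolo-palatal: voiceless /ɕ/, voiced /ʑ/.
glottal: voiceless /h/, voiced /ɦ/.
The retroflex row has no voiceless member, so the gap is the voiceless retroflex fricative /ʂ/.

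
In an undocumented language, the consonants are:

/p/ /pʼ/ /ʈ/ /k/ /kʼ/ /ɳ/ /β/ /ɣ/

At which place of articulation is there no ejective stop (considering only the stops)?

retroflex

place of articulation  plain     ejective
bilabial          p         pʼ      
retroflex         ʈ         —       
velar             k         kʼ      
Every place of articulation has an ejective member except retroflex, where /ʈʼ/ would be expected.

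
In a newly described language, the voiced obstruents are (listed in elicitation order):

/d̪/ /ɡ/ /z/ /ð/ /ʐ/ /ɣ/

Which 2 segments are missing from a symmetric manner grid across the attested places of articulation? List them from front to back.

place of articulation  stop      fricative
dental            d̪        ð       
alveolar          —         z       
retroflex         —         ʐ       
velar             ɡ         ɣ       
Gaps, from front to back: alveolar lacks stop (/d/); retroflex lacks stop (/ɖ/).

/d/, /ɖ/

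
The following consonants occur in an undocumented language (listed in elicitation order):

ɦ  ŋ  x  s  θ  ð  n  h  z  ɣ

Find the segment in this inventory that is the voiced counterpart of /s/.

/z/

/s/ is a voiceless alveolar fricative.
The voiced counterpart is a voiced alveolar fricative — in this inventory, /z/.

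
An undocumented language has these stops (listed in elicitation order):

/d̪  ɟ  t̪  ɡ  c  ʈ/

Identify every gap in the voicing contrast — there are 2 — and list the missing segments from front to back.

Voiceless: /t̪/ (dental), /ʈ/ (retroflex), /c/ (palatal).
Voiced: /d̪/ (dental), /ɟ/ (palatal), /ɡ/ (velar).
Gaps, from front to back: retroflex lacks voiced (/ɖ/); velar lacks voiceless (/k/).

/ɖ/, /k/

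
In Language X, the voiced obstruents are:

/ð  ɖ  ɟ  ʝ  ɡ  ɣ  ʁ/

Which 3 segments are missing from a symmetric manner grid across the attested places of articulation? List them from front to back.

dental: stop —, fricative /ð/.
retroflex: stop /ɖ/, fricative —.
palatal: stop /ɟ/, fricative /ʝ/.
velar: stop /ɡ/, fricative /ɣ/.
uvular: stop —, fricative /ʁ/.
Gaps, from front to back: dental lacks stop (/d̪/); retroflex lacks fricative (/ʐ/); uvular lacks stop (/ɢ/).

/d̪/, /ʐ/, /ɢ/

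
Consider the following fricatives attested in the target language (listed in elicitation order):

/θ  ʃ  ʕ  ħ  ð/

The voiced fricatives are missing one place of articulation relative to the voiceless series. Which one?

dental: voiceless /θ/, voiced /ð/.
postalveolar: voiceless /ʃ/, voiced —.
pharyngeal: voiceless /ħ/, voiced /ʕ/.
Every place of articulation has a voiced member except postalveolar, where /ʒ/ would be expected.

postalveolar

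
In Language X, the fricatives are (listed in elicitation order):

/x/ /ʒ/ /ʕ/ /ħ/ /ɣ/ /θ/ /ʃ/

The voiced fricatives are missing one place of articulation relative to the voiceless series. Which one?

place of articulation  voiceless  voiced  
dental            θ         —       
postalveolar      ʃ         ʒ       
velar             x         ɣ       
pharyngeal        ħ         ʕ       
Every place of articulation has a voiced member except dental, where /ð/ would be expected.

dental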